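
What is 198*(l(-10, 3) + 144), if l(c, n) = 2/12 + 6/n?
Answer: 28941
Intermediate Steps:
l(c, n) = ⅙ + 6/n (l(c, n) = 2*(1/12) + 6/n = ⅙ + 6/n)
198*(l(-10, 3) + 144) = 198*((⅙)*(36 + 3)/3 + 144) = 198*((⅙)*(⅓)*39 + 144) = 198*(13/6 + 144) = 198*(877/6) = 28941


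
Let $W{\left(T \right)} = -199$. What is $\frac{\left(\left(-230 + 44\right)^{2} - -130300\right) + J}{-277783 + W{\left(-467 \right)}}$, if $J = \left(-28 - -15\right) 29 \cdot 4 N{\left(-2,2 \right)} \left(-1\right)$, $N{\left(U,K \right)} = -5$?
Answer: $- \frac{78678}{138991} \approx -0.56607$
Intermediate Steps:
$J = -7540$ ($J = \left(-28 - -15\right) 29 \cdot 4 \left(-5\right) \left(-1\right) = \left(-28 + 15\right) 29 \left(\left(-20\right) \left(-1\right)\right) = \left(-13\right) 29 \cdot 20 = \left(-377\right) 20 = -7540$)
$\frac{\left(\left(-230 + 44\right)^{2} - -130300\right) + J}{-277783 + W{\left(-467 \right)}} = \frac{\left(\left(-230 + 44\right)^{2} - -130300\right) - 7540}{-277783 - 199} = \frac{\left(\left(-186\right)^{2} + 130300\right) - 7540}{-277982} = \left(\left(34596 + 130300\right) - 7540\right) \left(- \frac{1}{277982}\right) = \left(164896 - 7540\right) \left(- \frac{1}{277982}\right) = 157356 \left(- \frac{1}{277982}\right) = - \frac{78678}{138991}$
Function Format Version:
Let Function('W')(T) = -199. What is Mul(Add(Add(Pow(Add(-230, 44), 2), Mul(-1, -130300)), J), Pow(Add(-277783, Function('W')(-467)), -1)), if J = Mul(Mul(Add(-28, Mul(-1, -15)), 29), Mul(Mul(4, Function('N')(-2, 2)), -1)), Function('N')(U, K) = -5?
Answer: Rational(-78678, 138991) ≈ -0.56607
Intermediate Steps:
J = -7540 (J = Mul(Mul(Add(-28, Mul(-1, -15)), 29), Mul(Mul(4, -5), -1)) = Mul(Mul(Add(-28, 15), 29), Mul(-20, -1)) = Mul(Mul(-13, 29), 20) = Mul(-377, 20) = -7540)
Mul(Add(Add(Pow(Add(-230, 44), 2), Mul(-1, -130300)), J), Pow(Add(-277783, Function('W')(-467)), -1)) = Mul(Add(Add(Pow(Add(-230, 44), 2), Mul(-1, -130300)), -7540), Pow(Add(-277783, -199), -1)) = Mul(Add(Add(Pow(-186, 2), 130300), -7540), Pow(-277982, -1)) = Mul(Add(Add(34596, 130300), -7540), Rational(-1, 277982)) = Mul(Add(164896, -7540), Rational(-1, 277982)) = Mul(157356, Rational(-1, 277982)) = Rational(-78678, 138991)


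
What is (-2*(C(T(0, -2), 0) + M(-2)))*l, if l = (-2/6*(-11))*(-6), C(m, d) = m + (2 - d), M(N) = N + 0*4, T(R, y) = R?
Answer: 0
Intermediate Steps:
M(N) = N (M(N) = N + 0 = N)
C(m, d) = 2 + m - d
l = -22 (l = (-2*⅙*(-11))*(-6) = -⅓*(-11)*(-6) = (11/3)*(-6) = -22)
(-2*(C(T(0, -2), 0) + M(-2)))*l = -2*((2 + 0 - 1*0) - 2)*(-22) = -2*((2 + 0 + 0) - 2)*(-22) = -2*(2 - 2)*(-22) = -2*0*(-22) = 0*(-22) = 0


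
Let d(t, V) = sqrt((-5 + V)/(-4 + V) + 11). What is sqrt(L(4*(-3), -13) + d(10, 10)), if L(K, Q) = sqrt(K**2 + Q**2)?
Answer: sqrt(6*sqrt(426) + 36*sqrt(313))/6 ≈ 4.5969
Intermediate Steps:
d(t, V) = sqrt(11 + (-5 + V)/(-4 + V)) (d(t, V) = sqrt((-5 + V)/(-4 + V) + 11) = sqrt(11 + (-5 + V)/(-4 + V)))
sqrt(L(4*(-3), -13) + d(10, 10)) = sqrt(sqrt((4*(-3))**2 + (-13)**2) + sqrt((-49 + 12*10)/(-4 + 10))) = sqrt(sqrt((-12)**2 + 169) + sqrt((-49 + 120)/6)) = sqrt(sqrt(144 + 169) + sqrt((1/6)*71)) = sqrt(sqrt(313) + sqrt(71/6)) = sqrt(sqrt(313) + sqrt(426)/6)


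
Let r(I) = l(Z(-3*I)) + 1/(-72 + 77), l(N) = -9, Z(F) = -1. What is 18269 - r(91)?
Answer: 91389/5 ≈ 18278.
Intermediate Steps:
r(I) = -44/5 (r(I) = -9 + 1/(-72 + 77) = -9 + 1/5 = -9 + ⅕ = -44/5)
18269 - r(91) = 18269 - 1*(-44/5) = 18269 + 44/5 = 91389/5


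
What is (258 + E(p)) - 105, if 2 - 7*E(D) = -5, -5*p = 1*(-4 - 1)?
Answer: 154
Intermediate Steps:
p = 1 (p = -(-4 - 1)/5 = -(-5)/5 = -⅕*(-5) = 1)
E(D) = 1 (E(D) = 2/7 - ⅐*(-5) = 2/7 + 5/7 = 1)
(258 + E(p)) - 105 = (258 + 1) - 105 = 259 - 105 = 154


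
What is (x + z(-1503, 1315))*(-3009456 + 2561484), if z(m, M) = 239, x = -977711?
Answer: 437880086784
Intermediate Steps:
(x + z(-1503, 1315))*(-3009456 + 2561484) = (-977711 + 239)*(-3009456 + 2561484) = -977472*(-447972) = 437880086784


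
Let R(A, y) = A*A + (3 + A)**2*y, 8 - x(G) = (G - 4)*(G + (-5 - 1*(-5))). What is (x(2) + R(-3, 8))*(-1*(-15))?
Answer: 315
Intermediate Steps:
x(G) = 8 - G*(-4 + G) (x(G) = 8 - (G - 4)*(G + (-5 - 1*(-5))) = 8 - (-4 + G)*(G + (-5 + 5)) = 8 - (-4 + G)*(G + 0) = 8 - (-4 + G)*G = 8 - G*(-4 + G))
R(A, y) = A**2 + y*(3 + A)**2
(x(2) + R(-3, 8))*(-1*(-15)) = ((8 - 1*2**2 + 4*2) + ((-3)**2 + 8*(3 - 3)**2))*(-1*(-15)) = ((8 - 1*4 + 8) + (9 + 8*0**2))*15 = ((8 - 4 + 8) + (9 + 8*0))*15 = (12 + (9 + 0))*15 = (12 + 9)*15 = 21*15 = 315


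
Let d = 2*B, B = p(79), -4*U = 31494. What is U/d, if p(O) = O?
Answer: -15747/316 ≈ -49.832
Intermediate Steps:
U = -15747/2 (U = -¼*31494 = -15747/2 ≈ -7873.5)
B = 79
d = 158 (d = 2*79 = 158)
U/d = -15747/2/158 = -15747/2*1/158 = -15747/316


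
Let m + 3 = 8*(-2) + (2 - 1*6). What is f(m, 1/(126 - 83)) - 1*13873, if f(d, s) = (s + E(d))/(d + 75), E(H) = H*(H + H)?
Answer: -30974533/2236 ≈ -13853.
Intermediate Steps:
E(H) = 2*H² (E(H) = H*(2*H) = 2*H²)
m = -23 (m = -3 + (8*(-2) + (2 - 1*6)) = -3 + (-16 + (2 - 6)) = -3 + (-16 - 4) = -3 - 20 = -23)
f(d, s) = (s + 2*d²)/(75 + d) (f(d, s) = (s + 2*d²)/(d + 75) = (s + 2*d²)/(75 + d))
f(m, 1/(126 - 83)) - 1*13873 = (1/(126 - 83) + 2*(-23)²)/(75 - 23) - 1*13873 = (1/43 + 2*529)/52 - 13873 = (1/43 + 1058)/52 - 13873 = (1/52)*(45495/43) - 13873 = 45495/2236 - 13873 = -30974533/2236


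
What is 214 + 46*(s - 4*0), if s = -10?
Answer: -246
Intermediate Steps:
214 + 46*(s - 4*0) = 214 + 46*(-10 - 4*0) = 214 + 46*(-10 + 0) = 214 + 46*(-10) = 214 - 460 = -246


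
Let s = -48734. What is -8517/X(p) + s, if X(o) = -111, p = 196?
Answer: -1800319/37 ≈ -48657.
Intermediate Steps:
-8517/X(p) + s = -8517/(-111) - 48734 = -8517*(-1/111) - 48734 = 2839/37 - 48734 = -1800319/37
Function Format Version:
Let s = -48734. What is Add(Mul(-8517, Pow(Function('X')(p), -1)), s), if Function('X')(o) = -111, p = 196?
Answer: Rational(-1800319, 37) ≈ -48657.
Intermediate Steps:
Add(Mul(-8517, Pow(Function('X')(p), -1)), s) = Add(Mul(-8517, Pow(-111, -1)), -48734) = Add(Mul(-8517, Rational(-1, 111)), -48734) = Add(Rational(2839, 37), -48734) = Rational(-1800319, 37)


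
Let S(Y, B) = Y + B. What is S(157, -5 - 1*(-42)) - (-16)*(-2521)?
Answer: -40142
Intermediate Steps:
S(Y, B) = B + Y
S(157, -5 - 1*(-42)) - (-16)*(-2521) = ((-5 - 1*(-42)) + 157) - (-16)*(-2521) = ((-5 + 42) + 157) - 1*40336 = (37 + 157) - 40336 = 194 - 40336 = -40142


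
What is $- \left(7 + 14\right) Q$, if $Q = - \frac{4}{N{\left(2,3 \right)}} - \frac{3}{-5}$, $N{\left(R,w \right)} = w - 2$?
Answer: $\frac{357}{5} \approx 71.4$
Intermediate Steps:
$N{\left(R,w \right)} = -2 + w$
$Q = - \frac{17}{5}$ ($Q = - \frac{4}{-2 + 3} - \frac{3}{-5} = - \frac{4}{1} - - \frac{3}{5} = \left(-4\right) 1 + \frac{3}{5} = -4 + \frac{3}{5} = - \frac{17}{5} \approx -3.4$)
$- \left(7 + 14\right) Q = - \frac{\left(7 + 14\right) \left(-17\right)}{5} = - \frac{21 \left(-17\right)}{5} = \left(-1\right) \left(- \frac{357}{5}\right) = \frac{357}{5}$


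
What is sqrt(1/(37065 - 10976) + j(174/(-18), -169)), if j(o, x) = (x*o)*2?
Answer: sqrt(20014780127727)/78267 ≈ 57.161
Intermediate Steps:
j(o, x) = 2*o*x (j(o, x) = (o*x)*2 = 2*o*x)
sqrt(1/(37065 - 10976) + j(174/(-18), -169)) = sqrt(1/(37065 - 10976) + 2*(174/(-18))*(-169)) = sqrt(1/26089 + 2*(174*(-1/18))*(-169)) = sqrt(1/26089 + 2*(-29/3)*(-169)) = sqrt(1/26089 + 9802/3) = sqrt(255724381/78267) = sqrt(20014780127727)/78267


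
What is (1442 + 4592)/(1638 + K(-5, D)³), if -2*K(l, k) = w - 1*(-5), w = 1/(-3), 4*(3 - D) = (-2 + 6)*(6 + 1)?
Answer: 23274/6269 ≈ 3.7126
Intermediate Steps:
D = -4 (D = 3 - (-2 + 6)*(6 + 1)/4 = 3 - 7 = -4)
w = -⅓ ≈ -0.33333
K(l, k) = -7/3 (K(l, k) = -(-⅓ - 1*(-5))/2 = -(-⅓ + 5)/2 = -½*14/3 = -7/3)
(1442 + 4592)/(1638 + K(-5, D)³) = (1442 + 4592)/(1638 + (-7/3)³) = 6034/(1638 - 343/27) = 6034/(43883/27) = 6034*(27/43883) = 23274/6269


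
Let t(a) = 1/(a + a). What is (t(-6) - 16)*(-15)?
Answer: 965/4 ≈ 241.25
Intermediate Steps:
t(a) = 1/(2*a)
(t(-6) - 16)*(-15) = ((½)/(-6) - 16)*(-15) = ((½)*(-⅙) - 16)*(-15) = (-1/12 - 16)*(-15) = -193/12*(-15) = 965/4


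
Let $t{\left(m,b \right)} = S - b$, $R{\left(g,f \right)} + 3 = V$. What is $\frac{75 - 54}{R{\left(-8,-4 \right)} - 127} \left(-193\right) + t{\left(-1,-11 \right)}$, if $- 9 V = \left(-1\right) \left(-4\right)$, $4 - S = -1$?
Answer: $\frac{55261}{1174} \approx 47.071$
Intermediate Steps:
$S = 5$ ($S = 4 - -1 = 4 + 1 = 5$)
$V = - \frac{4}{9}$ ($V = - \frac{\left(-1\right) \left(-4\right)}{9} = \left(- \frac{1}{9}\right) 4 = - \frac{4}{9} \approx -0.44444$)
$R{\left(g,f \right)} = - \frac{31}{9}$ ($R{\left(g,f \right)} = -3 - \frac{4}{9} = - \frac{31}{9}$)
$t{\left(m,b \right)} = 5 - b$
$\frac{75 - 54}{R{\left(-8,-4 \right)} - 127} \left(-193\right) + t{\left(-1,-11 \right)} = \frac{75 - 54}{- \frac{31}{9} - 127} \left(-193\right) + \left(5 - -11\right) = \frac{21}{- \frac{1174}{9}} \left(-193\right) + \left(5 + 11\right) = 21 \left(- \frac{9}{1174}\right) \left(-193\right) + 16 = \left(- \frac{189}{1174}\right) \left(-193\right) + 16 = \frac{36477}{1174} + 16 = \frac{55261}{1174}$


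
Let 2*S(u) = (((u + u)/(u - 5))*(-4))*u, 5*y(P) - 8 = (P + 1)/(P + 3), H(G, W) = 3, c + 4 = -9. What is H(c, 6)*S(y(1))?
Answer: 578/55 ≈ 10.509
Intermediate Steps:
c = -13 (c = -4 - 9 = -13)
y(P) = 8/5 + (1 + P)/(5*(3 + P)) (y(P) = 8/5 + ((P + 1)/(P + 3))/5 = 8/5 + ((1 + P)/(3 + P))/5 = 8/5 + (1 + P)/(5*(3 + P)))
S(u) = -4*u²/(-5 + u) (S(u) = ((((u + u)/(u - 5))*(-4))*u)/2 = ((((2*u)/(-5 + u))*(-4))*u)/2 = (((2*u/(-5 + u))*(-4))*u)/2 = ((-8*u/(-5 + u))*u)/2 = (-8*u²/(-5 + u))/2 = -4*u²/(-5 + u))
H(c, 6)*S(y(1)) = 3*(-4*((25 + 9*1)/(5*(3 + 1)))²/(-5 + (25 + 9*1)/(5*(3 + 1)))) = 3*(-4*((⅕)*(25 + 9)/4)²/(-5 + (⅕)*(25 + 9)/4)) = 3*(-4*((⅕)*(¼)*34)²/(-5 + (⅕)*(¼)*34)) = 3*(-4*(17/10)²/(-5 + 17/10)) = 3*(-4*289/100/(-33/10)) = 3*(-4*289/100*(-10/33)) = 3*(578/165) = 578/55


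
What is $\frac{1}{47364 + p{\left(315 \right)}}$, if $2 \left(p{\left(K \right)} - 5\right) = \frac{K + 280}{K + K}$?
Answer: $\frac{36}{1705301} \approx 2.1111 \cdot 10^{-5}$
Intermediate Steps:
$p{\left(K \right)} = 5 + \frac{280 + K}{4 K}$ ($p{\left(K \right)} = 5 + \frac{\left(K + 280\right) \frac{1}{K + K}}{2} = 5 + \frac{\left(280 + K\right) \frac{1}{2 K}}{2} = 5 + \frac{\frac{1}{2} \frac{1}{K} \left(280 + K\right)}{2} = 5 + \frac{280 + K}{4 K}$)
$\frac{1}{47364 + p{\left(315 \right)}} = \frac{1}{47364 + \left(\frac{21}{4} + \frac{70}{315}\right)} = \frac{1}{47364 + \left(\frac{21}{4} + 70 \cdot \frac{1}{315}\right)} = \frac{1}{47364 + \left(\frac{21}{4} + \frac{2}{9}\right)} = \frac{1}{47364 + \frac{197}{36}} = \frac{1}{\frac{1705301}{36}} = \frac{36}{1705301}$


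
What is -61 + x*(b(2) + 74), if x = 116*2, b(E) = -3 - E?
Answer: 15947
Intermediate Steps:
x = 232
-61 + x*(b(2) + 74) = -61 + 232*((-3 - 1*2) + 74) = -61 + 232*((-3 - 2) + 74) = -61 + 232*(-5 + 74) = -61 + 232*69 = -61 + 16008 = 15947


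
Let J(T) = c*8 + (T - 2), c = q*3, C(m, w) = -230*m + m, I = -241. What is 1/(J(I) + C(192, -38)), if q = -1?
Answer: -1/44235 ≈ -2.2607e-5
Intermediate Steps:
C(m, w) = -229*m
c = -3 (c = -1*3 = -3)
J(T) = -26 + T (J(T) = -3*8 + (T - 2) = -24 + (-2 + T) = -26 + T)
1/(J(I) + C(192, -38)) = 1/((-26 - 241) - 229*192) = 1/(-267 - 43968) = 1/(-44235) = -1/44235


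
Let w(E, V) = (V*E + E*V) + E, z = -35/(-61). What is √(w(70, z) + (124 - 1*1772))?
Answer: I*√5572838/61 ≈ 38.7*I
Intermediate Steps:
z = 35/61 (z = -35*(-1/61) = 35/61 ≈ 0.57377)
w(E, V) = E + 2*E*V (w(E, V) = (E*V + E*V) + E = 2*E*V + E = E + 2*E*V)
√(w(70, z) + (124 - 1*1772)) = √(70*(1 + 2*(35/61)) + (124 - 1*1772)) = √(70*(1 + 70/61) + (124 - 1772)) = √(70*(131/61) - 1648) = √(9170/61 - 1648) = √(-91358/61) = I*√5572838/61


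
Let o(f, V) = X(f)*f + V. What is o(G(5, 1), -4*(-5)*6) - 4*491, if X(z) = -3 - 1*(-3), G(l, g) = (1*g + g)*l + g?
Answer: -1844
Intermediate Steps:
G(l, g) = g + 2*g*l (G(l, g) = (g + g)*l + g = (2*g)*l + g = 2*g*l + g = g + 2*g*l)
X(z) = 0 (X(z) = -3 + 3 = 0)
o(f, V) = V (o(f, V) = 0*f + V = 0 + V = V)
o(G(5, 1), -4*(-5)*6) - 4*491 = -4*(-5)*6 - 4*491 = 20*6 - 1964 = 120 - 1964 = -1844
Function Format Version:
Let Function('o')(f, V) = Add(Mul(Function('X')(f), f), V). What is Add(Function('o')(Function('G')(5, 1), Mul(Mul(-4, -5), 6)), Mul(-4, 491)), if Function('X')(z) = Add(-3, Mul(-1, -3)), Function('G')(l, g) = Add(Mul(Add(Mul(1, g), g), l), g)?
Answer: -1844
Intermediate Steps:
Function('G')(l, g) = Add(g, Mul(2, g, l)) (Function('G')(l, g) = Add(Mul(Add(g, g), l), g) = Add(Mul(Mul(2, g), l), g) = Add(Mul(2, g, l), g) = Add(g, Mul(2, g, l)))
Function('X')(z) = 0 (Function('X')(z) = Add(-3, 3) = 0)
Function('o')(f, V) = V (Function('o')(f, V) = Add(Mul(0, f), V) = Add(0, V) = V)
Add(Function('o')(Function('G')(5, 1), Mul(Mul(-4, -5), 6)), Mul(-4, 491)) = Add(Mul(Mul(-4, -5), 6), Mul(-4, 491)) = Add(Mul(20, 6), -1964) = Add(120, -1964) = -1844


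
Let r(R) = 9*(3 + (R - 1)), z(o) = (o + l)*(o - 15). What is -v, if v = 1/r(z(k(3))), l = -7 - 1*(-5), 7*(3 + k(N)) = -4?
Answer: -49/46512 ≈ -0.0010535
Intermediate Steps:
k(N) = -25/7 (k(N) = -3 + (1/7)*(-4) = -3 - 4/7 = -25/7)
l = -2 (l = -7 + 5 = -2)
z(o) = (-15 + o)*(-2 + o) (z(o) = (o - 2)*(o - 15) = (-2 + o)*(-15 + o) = (-15 + o)*(-2 + o))
r(R) = 18 + 9*R (r(R) = 9*(3 + (-1 + R)) = 9*(2 + R) = 18 + 9*R)
v = 49/46512 (v = 1/(18 + 9*(30 + (-25/7)**2 - 17*(-25/7))) = 1/(18 + 9*(30 + 625/49 + 425/7)) = 1/(18 + 9*(5070/49)) = 1/(18 + 45630/49) = 1/(46512/49) = 49/46512 ≈ 0.0010535)
-v = -1*49/46512 = -49/46512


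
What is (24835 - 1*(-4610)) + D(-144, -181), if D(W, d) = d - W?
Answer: 29408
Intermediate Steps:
(24835 - 1*(-4610)) + D(-144, -181) = (24835 - 1*(-4610)) + (-181 - 1*(-144)) = (24835 + 4610) + (-181 + 144) = 29445 - 37 = 29408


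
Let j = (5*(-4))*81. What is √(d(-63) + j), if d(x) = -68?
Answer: 2*I*√422 ≈ 41.085*I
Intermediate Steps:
j = -1620 (j = -20*81 = -1620)
√(d(-63) + j) = √(-68 - 1620) = √(-1688) = 2*I*√422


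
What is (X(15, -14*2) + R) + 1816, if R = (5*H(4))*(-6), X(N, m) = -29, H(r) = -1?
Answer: 1817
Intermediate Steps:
R = 30 (R = (5*(-1))*(-6) = -5*(-6) = 30)
(X(15, -14*2) + R) + 1816 = (-29 + 30) + 1816 = 1 + 1816 = 1817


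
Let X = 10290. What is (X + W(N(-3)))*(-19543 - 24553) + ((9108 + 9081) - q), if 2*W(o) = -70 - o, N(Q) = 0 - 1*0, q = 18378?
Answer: -452204669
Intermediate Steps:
N(Q) = 0 (N(Q) = 0 + 0 = 0)
W(o) = -35 - o/2 (W(o) = (-70 - o)/2 = -35 - o/2)
(X + W(N(-3)))*(-19543 - 24553) + ((9108 + 9081) - q) = (10290 + (-35 - ½*0))*(-19543 - 24553) + ((9108 + 9081) - 1*18378) = (10290 + (-35 + 0))*(-44096) + (18189 - 18378) = (10290 - 35)*(-44096) - 189 = 10255*(-44096) - 189 = -452204480 - 189 = -452204669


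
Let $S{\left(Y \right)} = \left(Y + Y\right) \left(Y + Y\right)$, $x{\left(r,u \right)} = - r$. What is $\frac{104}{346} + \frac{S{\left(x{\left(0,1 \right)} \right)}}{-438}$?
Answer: $\frac{52}{173} \approx 0.30058$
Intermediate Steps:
$S{\left(Y \right)} = 4 Y^{2}$ ($S{\left(Y \right)} = 2 Y 2 Y = 4 Y^{2}$)
$\frac{104}{346} + \frac{S{\left(x{\left(0,1 \right)} \right)}}{-438} = \frac{104}{346} + \frac{4 \left(\left(-1\right) 0\right)^{2}}{-438} = 104 \cdot \frac{1}{346} + 4 \cdot 0^{2} \left(- \frac{1}{438}\right) = \frac{52}{173} + 4 \cdot 0 \left(- \frac{1}{438}\right) = \frac{52}{173} + 0 \left(- \frac{1}{438}\right) = \frac{52}{173} + 0 = \frac{52}{173}$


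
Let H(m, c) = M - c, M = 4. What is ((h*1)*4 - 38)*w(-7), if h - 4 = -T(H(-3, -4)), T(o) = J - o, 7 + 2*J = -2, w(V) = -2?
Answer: -56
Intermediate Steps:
J = -9/2 (J = -7/2 + (½)*(-2) = -7/2 - 1 = -9/2 ≈ -4.5000)
H(m, c) = 4 - c
T(o) = -9/2 - o
h = 33/2 (h = 4 - (-9/2 - (4 - 1*(-4))) = 4 - (-9/2 - (4 + 4)) = 4 - (-9/2 - 1*8) = 4 - (-9/2 - 8) = 4 - 1*(-25/2) = 4 + 25/2 = 33/2 ≈ 16.500)
((h*1)*4 - 38)*w(-7) = (((33/2)*1)*4 - 38)*(-2) = ((33/2)*4 - 38)*(-2) = (66 - 38)*(-2) = 28*(-2) = -56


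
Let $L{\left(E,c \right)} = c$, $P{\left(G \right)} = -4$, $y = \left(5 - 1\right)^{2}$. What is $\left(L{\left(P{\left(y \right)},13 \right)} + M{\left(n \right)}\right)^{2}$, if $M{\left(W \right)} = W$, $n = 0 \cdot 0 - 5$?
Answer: $64$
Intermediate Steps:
$y = 16$ ($y = 4^{2} = 16$)
$n = -5$ ($n = 0 - 5 = -5$)
$\left(L{\left(P{\left(y \right)},13 \right)} + M{\left(n \right)}\right)^{2} = \left(13 - 5\right)^{2} = 8^{2} = 64$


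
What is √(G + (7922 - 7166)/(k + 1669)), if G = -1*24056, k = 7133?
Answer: I*√639141582/163 ≈ 155.1*I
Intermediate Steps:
G = -24056
√(G + (7922 - 7166)/(k + 1669)) = √(-24056 + (7922 - 7166)/(7133 + 1669)) = √(-24056 + 756/8802) = √(-24056 + 756*(1/8802)) = √(-24056 + 14/163) = √(-3921114/163) = I*√639141582/163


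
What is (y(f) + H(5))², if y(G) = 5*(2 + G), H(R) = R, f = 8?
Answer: 3025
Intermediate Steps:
y(G) = 10 + 5*G
(y(f) + H(5))² = ((10 + 5*8) + 5)² = ((10 + 40) + 5)² = (50 + 5)² = 55² = 3025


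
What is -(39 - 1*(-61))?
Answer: -100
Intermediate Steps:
-(39 - 1*(-61)) = -(39 + 61) = -1*100 = -100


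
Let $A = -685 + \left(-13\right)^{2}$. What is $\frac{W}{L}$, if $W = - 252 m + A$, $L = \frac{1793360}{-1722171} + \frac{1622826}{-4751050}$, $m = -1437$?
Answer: $- \frac{1479360120224758200}{5657563451623} \approx -2.6148 \cdot 10^{5}$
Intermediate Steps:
$A = -516$ ($A = -685 + 169 = -516$)
$L = - \frac{5657563451623}{4091060264775}$ ($L = 1793360 \left(- \frac{1}{1722171}\right) + 1622826 \left(- \frac{1}{4751050}\right) = - \frac{1793360}{1722171} - \frac{811413}{2375525} = - \frac{5657563451623}{4091060264775} \approx -1.3829$)
$W = 361608$ ($W = \left(-252\right) \left(-1437\right) - 516 = 362124 - 516 = 361608$)
$\frac{W}{L} = \frac{361608}{- \frac{5657563451623}{4091060264775}} = 361608 \left(- \frac{4091060264775}{5657563451623}\right) = - \frac{1479360120224758200}{5657563451623}$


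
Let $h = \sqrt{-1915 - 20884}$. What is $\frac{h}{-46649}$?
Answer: $- \frac{i \sqrt{22799}}{46649} \approx - 0.0032368 i$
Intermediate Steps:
$h = i \sqrt{22799}$ ($h = \sqrt{-22799} = i \sqrt{22799} \approx 150.99 i$)
$\frac{h}{-46649} = \frac{i \sqrt{22799}}{-46649} = i \sqrt{22799} \left(- \frac{1}{46649}\right) = - \frac{i \sqrt{22799}}{46649}$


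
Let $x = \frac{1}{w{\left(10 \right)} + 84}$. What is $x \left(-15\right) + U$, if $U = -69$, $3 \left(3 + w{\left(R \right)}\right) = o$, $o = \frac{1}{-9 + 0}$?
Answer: $- \frac{151239}{2186} \approx -69.185$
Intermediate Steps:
$o = - \frac{1}{9}$ ($o = \frac{1}{-9} = - \frac{1}{9} \approx -0.11111$)
$w{\left(R \right)} = - \frac{82}{27}$ ($w{\left(R \right)} = -3 + \frac{1}{3} \left(- \frac{1}{9}\right) = -3 - \frac{1}{27} = - \frac{82}{27}$)
$x = \frac{27}{2186}$ ($x = \frac{1}{- \frac{82}{27} + 84} = \frac{1}{\frac{2186}{27}} = \frac{27}{2186} \approx 0.012351$)
$x \left(-15\right) + U = \frac{27}{2186} \left(-15\right) - 69 = - \frac{405}{2186} - 69 = - \frac{151239}{2186}$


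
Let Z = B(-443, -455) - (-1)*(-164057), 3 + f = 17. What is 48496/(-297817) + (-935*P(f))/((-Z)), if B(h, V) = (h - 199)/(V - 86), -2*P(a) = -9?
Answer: -117226626367/621941366878 ≈ -0.18848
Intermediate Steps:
f = 14 (f = -3 + 17 = 14)
P(a) = 9/2 (P(a) = -1/2*(-9) = 9/2)
B(h, V) = (-199 + h)/(-86 + V)
Z = -88754195/541 (Z = (-199 - 443)/(-86 - 455) - (-1)*(-164057) = -642/(-541) - 1*164057 = -1/541*(-642) - 164057 = 642/541 - 164057 = -88754195/541 ≈ -1.6406e+5)
48496/(-297817) + (-935*P(f))/((-Z)) = 48496/(-297817) + (-935*9/2)/((-1*(-88754195/541))) = 48496*(-1/297817) - 8415/(2*88754195/541) = -48496/297817 - 8415/2*541/88754195 = -48496/297817 - 53559/2088334 = -117226626367/621941366878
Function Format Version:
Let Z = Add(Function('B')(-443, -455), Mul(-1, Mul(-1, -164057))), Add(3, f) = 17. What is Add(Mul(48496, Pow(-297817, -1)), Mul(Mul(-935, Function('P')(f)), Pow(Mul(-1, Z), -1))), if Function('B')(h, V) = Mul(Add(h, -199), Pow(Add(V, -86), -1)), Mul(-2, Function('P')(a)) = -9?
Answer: Rational(-117226626367, 621941366878) ≈ -0.18848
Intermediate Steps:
f = 14 (f = Add(-3, 17) = 14)
Function('P')(a) = Rational(9, 2) (Function('P')(a) = Mul(Rational(-1, 2), -9) = Rational(9, 2))
Function('B')(h, V) = Mul(Pow(Add(-86, V), -1), Add(-199, h)) (Function('B')(h, V) = Mul(Add(-199, h), Pow(Add(-86, V), -1)) = Mul(Pow(Add(-86, V), -1), Add(-199, h)))
Z = Rational(-88754195, 541) (Z = Add(Mul(Pow(Add(-86, -455), -1), Add(-199, -443)), Mul(-1, Mul(-1, -164057))) = Add(Mul(Pow(-541, -1), -642), Mul(-1, 164057)) = Add(Mul(Rational(-1, 541), -642), -164057) = Add(Rational(642, 541), -164057) = Rational(-88754195, 541) ≈ -1.6406e+5)
Add(Mul(48496, Pow(-297817, -1)), Mul(Mul(-935, Function('P')(f)), Pow(Mul(-1, Z), -1))) = Add(Mul(48496, Pow(-297817, -1)), Mul(Mul(-935, Rational(9, 2)), Pow(Mul(-1, Rational(-88754195, 541)), -1))) = Add(Mul(48496, Rational(-1, 297817)), Mul(Rational(-8415, 2), Pow(Rational(88754195, 541), -1))) = Add(Rational(-48496, 297817), Mul(Rational(-8415, 2), Rational(541, 88754195))) = Add(Rational(-48496, 297817), Rational(-53559, 2088334)) = Rational(-117226626367, 621941366878)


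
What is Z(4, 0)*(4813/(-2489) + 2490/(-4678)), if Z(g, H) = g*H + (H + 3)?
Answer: -43069236/5821771 ≈ -7.3980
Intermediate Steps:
Z(g, H) = 3 + H + H*g (Z(g, H) = H*g + (3 + H) = 3 + H + H*g)
Z(4, 0)*(4813/(-2489) + 2490/(-4678)) = (3 + 0 + 0*4)*(4813/(-2489) + 2490/(-4678)) = (3 + 0 + 0)*(4813*(-1/2489) + 2490*(-1/4678)) = 3*(-4813/2489 - 1245/2339) = 3*(-14356412/5821771) = -43069236/5821771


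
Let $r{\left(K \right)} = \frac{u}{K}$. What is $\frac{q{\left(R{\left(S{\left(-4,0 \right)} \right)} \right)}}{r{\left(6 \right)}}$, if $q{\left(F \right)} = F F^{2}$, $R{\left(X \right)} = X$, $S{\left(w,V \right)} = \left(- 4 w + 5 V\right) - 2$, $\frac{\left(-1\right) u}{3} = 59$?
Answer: $- \frac{5488}{59} \approx -93.017$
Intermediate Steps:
$u = -177$ ($u = \left(-3\right) 59 = -177$)
$S{\left(w,V \right)} = -2 - 4 w + 5 V$
$q{\left(F \right)} = F^{3}$
$r{\left(K \right)} = - \frac{177}{K}$
$\frac{q{\left(R{\left(S{\left(-4,0 \right)} \right)} \right)}}{r{\left(6 \right)}} = \frac{\left(-2 - -16 + 5 \cdot 0\right)^{3}}{\left(-177\right) \frac{1}{6}} = \frac{\left(-2 + 16 + 0\right)^{3}}{\left(-177\right) \frac{1}{6}} = \frac{14^{3}}{- \frac{59}{2}} = 2744 \left(- \frac{2}{59}\right) = - \frac{5488}{59}$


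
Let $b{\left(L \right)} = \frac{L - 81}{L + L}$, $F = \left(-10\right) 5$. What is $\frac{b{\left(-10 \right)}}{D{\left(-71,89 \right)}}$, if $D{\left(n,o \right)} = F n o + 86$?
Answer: $\frac{13}{902960} \approx 1.4397 \cdot 10^{-5}$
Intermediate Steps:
$F = -50$
$D{\left(n,o \right)} = 86 - 50 n o$ ($D{\left(n,o \right)} = - 50 n o + 86 = 86 - 50 n o$)
$b{\left(L \right)} = \frac{-81 + L}{2 L}$
$\frac{b{\left(-10 \right)}}{D{\left(-71,89 \right)}} = \frac{\frac{1}{2} \frac{1}{-10} \left(-81 - 10\right)}{86 - \left(-3550\right) 89} = \frac{\frac{1}{2} \left(- \frac{1}{10}\right) \left(-91\right)}{86 + 315950} = \frac{91}{20 \cdot 316036} = \frac{91}{20} \cdot \frac{1}{316036} = \frac{13}{902960}$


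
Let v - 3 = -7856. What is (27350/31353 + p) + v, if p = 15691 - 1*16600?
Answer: -274687636/31353 ≈ -8761.1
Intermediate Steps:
p = -909 (p = 15691 - 16600 = -909)
v = -7853 (v = 3 - 7856 = -7853)
(27350/31353 + p) + v = (27350/31353 - 909) - 7853 = -28472527/31353 - 7853 = -274687636/31353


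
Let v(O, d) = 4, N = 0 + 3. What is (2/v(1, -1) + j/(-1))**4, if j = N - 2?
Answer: 1/16 ≈ 0.062500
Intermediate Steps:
N = 3
j = 1 (j = 3 - 2 = 1)
(2/v(1, -1) + j/(-1))**4 = (2/4 + 1/(-1))**4 = (2*(1/4) + 1*(-1))**4 = (1/2 - 1)**4 = (-1/2)**4 = 1/16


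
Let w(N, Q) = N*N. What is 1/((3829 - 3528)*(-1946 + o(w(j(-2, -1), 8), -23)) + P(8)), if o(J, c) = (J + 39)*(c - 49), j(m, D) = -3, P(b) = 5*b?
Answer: -1/1625962 ≈ -6.1502e-7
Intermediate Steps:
w(N, Q) = N²
o(J, c) = (-49 + c)*(39 + J) (o(J, c) = (39 + J)*(-49 + c) = (-49 + c)*(39 + J))
1/((3829 - 3528)*(-1946 + o(w(j(-2, -1), 8), -23)) + P(8)) = 1/((3829 - 3528)*(-1946 + (-1911 - 49*(-3)² + 39*(-23) + (-3)²*(-23))) + 5*8) = 1/(301*(-1946 + (-1911 - 49*9 - 897 + 9*(-23))) + 40) = 1/(301*(-1946 + (-1911 - 441 - 897 - 207)) + 40) = 1/(301*(-1946 - 3456) + 40) = 1/(301*(-5402) + 40) = 1/(-1626002 + 40) = 1/(-1625962) = -1/1625962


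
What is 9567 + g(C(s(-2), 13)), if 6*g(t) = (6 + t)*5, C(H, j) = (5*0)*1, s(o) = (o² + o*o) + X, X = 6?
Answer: 9572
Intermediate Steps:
s(o) = 6 + 2*o² (s(o) = (o² + o*o) + 6 = (o² + o²) + 6 = 2*o² + 6 = 6 + 2*o²)
C(H, j) = 0 (C(H, j) = 0*1 = 0)
g(t) = 5 + 5*t/6 (g(t) = ((6 + t)*5)/6 = (30 + 5*t)/6 = 5 + 5*t/6)
9567 + g(C(s(-2), 13)) = 9567 + (5 + (⅚)*0) = 9567 + (5 + 0) = 9567 + 5 = 9572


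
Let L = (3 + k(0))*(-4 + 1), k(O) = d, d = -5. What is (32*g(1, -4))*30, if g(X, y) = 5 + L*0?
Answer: 4800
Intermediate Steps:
k(O) = -5
L = 6 (L = (3 - 5)*(-4 + 1) = -2*(-3) = 6)
g(X, y) = 5 (g(X, y) = 5 + 6*0 = 5 + 0 = 5)
(32*g(1, -4))*30 = (32*5)*30 = 160*30 = 4800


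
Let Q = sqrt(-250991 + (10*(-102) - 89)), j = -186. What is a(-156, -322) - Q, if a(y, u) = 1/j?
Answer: -1/186 - 10*I*sqrt(2521) ≈ -0.0053763 - 502.1*I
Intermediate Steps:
a(y, u) = -1/186 (a(y, u) = 1/(-186) = -1/186)
Q = 10*I*sqrt(2521) (Q = sqrt(-250991 + (-1020 - 89)) = sqrt(-250991 - 1109) = sqrt(-252100) = 10*I*sqrt(2521) ≈ 502.1*I)
a(-156, -322) - Q = -1/186 - 10*I*sqrt(2521)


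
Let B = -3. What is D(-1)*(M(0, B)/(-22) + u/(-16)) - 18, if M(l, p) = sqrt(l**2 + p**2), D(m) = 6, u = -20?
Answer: -249/22 ≈ -11.318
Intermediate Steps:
D(-1)*(M(0, B)/(-22) + u/(-16)) - 18 = 6*(sqrt(0**2 + (-3)**2)/(-22) - 20/(-16)) - 18 = 6*(sqrt(0 + 9)*(-1/22) - 20*(-1/16)) - 18 = 6*(sqrt(9)*(-1/22) + 5/4) - 18 = 6*(3*(-1/22) + 5/4) - 18 = 6*(-3/22 + 5/4) - 18 = 6*(49/44) - 18 = 147/22 - 18 = -249/22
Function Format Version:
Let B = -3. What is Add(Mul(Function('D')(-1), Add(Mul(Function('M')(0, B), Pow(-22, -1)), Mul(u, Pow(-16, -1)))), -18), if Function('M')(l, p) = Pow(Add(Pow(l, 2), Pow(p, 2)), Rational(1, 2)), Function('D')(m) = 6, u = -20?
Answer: Rational(-249, 22) ≈ -11.318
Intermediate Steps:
Add(Mul(Function('D')(-1), Add(Mul(Function('M')(0, B), Pow(-22, -1)), Mul(u, Pow(-16, -1)))), -18) = Add(Mul(6, Add(Mul(Pow(Add(Pow(0, 2), Pow(-3, 2)), Rational(1, 2)), Pow(-22, -1)), Mul(-20, Pow(-16, -1)))), -18) = Add(Mul(6, Add(Mul(Pow(Add(0, 9), Rational(1, 2)), Rational(-1, 22)), Mul(-20, Rational(-1, 16)))), -18) = Add(Mul(6, Add(Mul(Pow(9, Rational(1, 2)), Rational(-1, 22)), Rational(5, 4))), -18) = Add(Mul(6, Add(Mul(3, Rational(-1, 22)), Rational(5, 4))), -18) = Add(Mul(6, Add(Rational(-3, 22), Rational(5, 4))), -18) = Add(Mul(6, Rational(49, 44)), -18) = Add(Rational(147, 22), -18) = Rational(-249, 22)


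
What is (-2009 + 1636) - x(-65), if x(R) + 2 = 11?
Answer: -382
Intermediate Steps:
x(R) = 9 (x(R) = -2 + 11 = 9)
(-2009 + 1636) - x(-65) = (-2009 + 1636) - 1*9 = -373 - 9 = -382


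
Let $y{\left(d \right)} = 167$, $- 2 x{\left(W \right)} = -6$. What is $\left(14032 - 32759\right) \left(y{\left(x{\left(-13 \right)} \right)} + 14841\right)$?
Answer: $-281054816$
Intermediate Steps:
$x{\left(W \right)} = 3$ ($x{\left(W \right)} = \left(- \frac{1}{2}\right) \left(-6\right) = 3$)
$\left(14032 - 32759\right) \left(y{\left(x{\left(-13 \right)} \right)} + 14841\right) = \left(14032 - 32759\right) \left(167 + 14841\right) = \left(-18727\right) 15008 = -281054816$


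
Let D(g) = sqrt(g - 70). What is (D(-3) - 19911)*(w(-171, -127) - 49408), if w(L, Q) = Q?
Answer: 986291385 - 49535*I*sqrt(73) ≈ 9.8629e+8 - 4.2323e+5*I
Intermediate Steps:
D(g) = sqrt(-70 + g)
(D(-3) - 19911)*(w(-171, -127) - 49408) = (sqrt(-70 - 3) - 19911)*(-127 - 49408) = (sqrt(-73) - 19911)*(-49535) = (I*sqrt(73) - 19911)*(-49535) = (-19911 + I*sqrt(73))*(-49535) = 986291385 - 49535*I*sqrt(73)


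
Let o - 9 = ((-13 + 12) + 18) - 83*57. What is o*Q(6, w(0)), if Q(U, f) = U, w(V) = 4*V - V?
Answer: -28230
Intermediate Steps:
w(V) = 3*V
o = -4705 (o = 9 + (((-13 + 12) + 18) - 83*57) = 9 + ((-1 + 18) - 4731) = 9 + (17 - 4731) = 9 - 4714 = -4705)
o*Q(6, w(0)) = -4705*6 = -28230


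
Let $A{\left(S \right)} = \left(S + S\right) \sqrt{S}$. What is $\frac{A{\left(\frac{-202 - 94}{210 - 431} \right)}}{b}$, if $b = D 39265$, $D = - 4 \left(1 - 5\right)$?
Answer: $\frac{74 \sqrt{16354}}{1917741865} \approx 4.9346 \cdot 10^{-6}$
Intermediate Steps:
$D = 16$ ($D = \left(-4\right) \left(-4\right) = 16$)
$A{\left(S \right)} = 2 S^{\frac{3}{2}}$ ($A{\left(S \right)} = 2 S \sqrt{S} = 2 S^{\frac{3}{2}}$)
$b = 628240$ ($b = 16 \cdot 39265 = 628240$)
$\frac{A{\left(\frac{-202 - 94}{210 - 431} \right)}}{b} = \frac{2 \left(\frac{-202 - 94}{210 - 431}\right)^{\frac{3}{2}}}{628240} = 2 \left(- \frac{296}{-221}\right)^{\frac{3}{2}} \cdot \frac{1}{628240} = 2 \left(\left(-296\right) \left(- \frac{1}{221}\right)\right)^{\frac{3}{2}} \cdot \frac{1}{628240} = 2 \left(\frac{296}{221}\right)^{\frac{3}{2}} \cdot \frac{1}{628240} = 2 \frac{592 \sqrt{16354}}{48841} \cdot \frac{1}{628240} = \frac{1184 \sqrt{16354}}{48841} \cdot \frac{1}{628240} = \frac{74 \sqrt{16354}}{1917741865}$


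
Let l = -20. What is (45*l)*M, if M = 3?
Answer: -2700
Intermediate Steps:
(45*l)*M = (45*(-20))*3 = -900*3 = -2700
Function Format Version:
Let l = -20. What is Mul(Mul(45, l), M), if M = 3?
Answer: -2700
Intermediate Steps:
Mul(Mul(45, l), M) = Mul(Mul(45, -20), 3) = Mul(-900, 3) = -2700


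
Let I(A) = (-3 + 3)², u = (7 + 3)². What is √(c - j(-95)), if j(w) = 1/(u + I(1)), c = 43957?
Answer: 3*√488411/10 ≈ 209.66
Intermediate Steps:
u = 100 (u = 10² = 100)
I(A) = 0 (I(A) = 0² = 0)
j(w) = 1/100 (j(w) = 1/(100 + 0) = 1/100)
√(c - j(-95)) = √(43957 - 1*1/100) = √(43957 - 1/100) = √(4395699/100) = 3*√488411/10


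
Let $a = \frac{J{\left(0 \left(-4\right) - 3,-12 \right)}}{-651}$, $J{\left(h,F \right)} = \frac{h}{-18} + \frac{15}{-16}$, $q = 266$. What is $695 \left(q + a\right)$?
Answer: $\frac{5776843475}{31248} \approx 1.8487 \cdot 10^{5}$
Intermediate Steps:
$J{\left(h,F \right)} = - \frac{15}{16} - \frac{h}{18}$ ($J{\left(h,F \right)} = h \left(- \frac{1}{18}\right) + 15 \left(- \frac{1}{16}\right) = - \frac{h}{18} - \frac{15}{16} = - \frac{15}{16} - \frac{h}{18}$)
$a = \frac{37}{31248}$ ($a = \frac{- \frac{15}{16} - \frac{0 \left(-4\right) - 3}{18}}{-651} = \left(- \frac{15}{16} - \frac{0 - 3}{18}\right) \left(- \frac{1}{651}\right) = \left(- \frac{15}{16} - - \frac{1}{6}\right) \left(- \frac{1}{651}\right) = \left(- \frac{15}{16} + \frac{1}{6}\right) \left(- \frac{1}{651}\right) = \left(- \frac{37}{48}\right) \left(- \frac{1}{651}\right) = \frac{37}{31248} \approx 0.0011841$)
$695 \left(q + a\right) = 695 \left(266 + \frac{37}{31248}\right) = 695 \cdot \frac{8312005}{31248} = \frac{5776843475}{31248}$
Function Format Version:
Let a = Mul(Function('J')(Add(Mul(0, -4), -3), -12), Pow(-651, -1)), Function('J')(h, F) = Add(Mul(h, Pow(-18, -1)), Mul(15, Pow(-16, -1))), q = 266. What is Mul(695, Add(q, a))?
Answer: Rational(5776843475, 31248) ≈ 1.8487e+5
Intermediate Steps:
Function('J')(h, F) = Add(Rational(-15, 16), Mul(Rational(-1, 18), h)) (Function('J')(h, F) = Add(Mul(h, Rational(-1, 18)), Mul(15, Rational(-1, 16))) = Add(Mul(Rational(-1, 18), h), Rational(-15, 16)) = Add(Rational(-15, 16), Mul(Rational(-1, 18), h)))
a = Rational(37, 31248) (a = Mul(Add(Rational(-15, 16), Mul(Rational(-1, 18), Add(Mul(0, -4), -3))), Pow(-651, -1)) = Mul(Add(Rational(-15, 16), Mul(Rational(-1, 18), Add(0, -3))), Rational(-1, 651)) = Mul(Add(Rational(-15, 16), Mul(Rational(-1, 18), -3)), Rational(-1, 651)) = Mul(Add(Rational(-15, 16), Rational(1, 6)), Rational(-1, 651)) = Mul(Rational(-37, 48), Rational(-1, 651)) = Rational(37, 31248) ≈ 0.0011841)
Mul(695, Add(q, a)) = Mul(695, Add(266, Rational(37, 31248))) = Mul(695, Rational(8312005, 31248)) = Rational(5776843475, 31248)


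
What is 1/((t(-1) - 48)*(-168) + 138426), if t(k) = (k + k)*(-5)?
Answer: 1/144810 ≈ 6.9056e-6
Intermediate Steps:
t(k) = -10*k (t(k) = (2*k)*(-5) = -10*k)
1/((t(-1) - 48)*(-168) + 138426) = 1/((-10*(-1) - 48)*(-168) + 138426) = 1/((10 - 48)*(-168) + 138426) = 1/(-38*(-168) + 138426) = 1/(6384 + 138426) = 1/144810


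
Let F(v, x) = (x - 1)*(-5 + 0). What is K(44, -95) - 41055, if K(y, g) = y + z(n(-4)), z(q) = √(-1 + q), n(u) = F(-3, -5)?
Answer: -41011 + √29 ≈ -41006.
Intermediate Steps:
F(v, x) = 5 - 5*x (F(v, x) = (-1 + x)*(-5) = 5 - 5*x)
n(u) = 30 (n(u) = 5 - 5*(-5) = 5 + 25 = 30)
K(y, g) = y + √29 (K(y, g) = y + √(-1 + 30) = y + √29)
K(44, -95) - 41055 = (44 + √29) - 41055 = -41011 + √29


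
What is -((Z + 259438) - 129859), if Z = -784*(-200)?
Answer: -286379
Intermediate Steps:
Z = 156800
-((Z + 259438) - 129859) = -((156800 + 259438) - 129859) = -(416238 - 129859) = -1*286379 = -286379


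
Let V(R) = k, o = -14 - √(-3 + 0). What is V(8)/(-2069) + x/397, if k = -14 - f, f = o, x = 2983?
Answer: 2983/397 - I*√3/2069 ≈ 7.5139 - 0.00083714*I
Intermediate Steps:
o = -14 - I*√3 (o = -14 - √(-3) = -14 - I*√3 ≈ -14.0 - 1.732*I)
f = -14 - I*√3 ≈ -14.0 - 1.732*I
k = I*√3 (k = -14 - (-14 - I*√3) = -14 + (14 + I*√3) = I*√3 ≈ 1.732*I)
V(R) = I*√3
V(8)/(-2069) + x/397 = (I*√3)/(-2069) + 2983/397 = (I*√3)*(-1/2069) + 2983*(1/397) = -I*√3/2069 + 2983/397 = 2983/397 - I*√3/2069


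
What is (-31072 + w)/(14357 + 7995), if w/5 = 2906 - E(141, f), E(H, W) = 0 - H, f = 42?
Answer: -15837/22352 ≈ -0.70853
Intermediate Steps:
E(H, W) = -H
w = 15235 (w = 5*(2906 - (-1)*141) = 5*(2906 - 1*(-141)) = 5*(2906 + 141) = 5*3047 = 15235)
(-31072 + w)/(14357 + 7995) = (-31072 + 15235)/(14357 + 7995) = -15837/22352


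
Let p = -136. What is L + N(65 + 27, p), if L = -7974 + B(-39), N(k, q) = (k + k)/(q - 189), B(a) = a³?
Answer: -21870409/325 ≈ -67294.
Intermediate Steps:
N(k, q) = 2*k/(-189 + q) (N(k, q) = (2*k)/(-189 + q) = 2*k/(-189 + q))
L = -67293 (L = -7974 + (-39)³ = -7974 - 59319 = -67293)
L + N(65 + 27, p) = -67293 + 2*(65 + 27)/(-189 - 136) = -67293 + 2*92/(-325) = -67293 + 2*92*(-1/325) = -67293 - 184/325 = -21870409/325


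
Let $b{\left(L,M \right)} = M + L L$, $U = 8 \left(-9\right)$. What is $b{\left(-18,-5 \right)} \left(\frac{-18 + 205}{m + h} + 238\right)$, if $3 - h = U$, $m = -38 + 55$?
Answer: $\frac{7044477}{92} \approx 76570.0$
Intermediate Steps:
$m = 17$
$U = -72$
$h = 75$ ($h = 3 - -72 = 3 + 72 = 75$)
$b{\left(L,M \right)} = M + L^{2}$
$b{\left(-18,-5 \right)} \left(\frac{-18 + 205}{m + h} + 238\right) = \left(-5 + \left(-18\right)^{2}\right) \left(\frac{-18 + 205}{17 + 75} + 238\right) = \left(-5 + 324\right) \left(\frac{187}{92} + 238\right) = 319 \left(187 \cdot \frac{1}{92} + 238\right) = 319 \left(\frac{187}{92} + 238\right) = 319 \cdot \frac{22083}{92} = \frac{7044477}{92}$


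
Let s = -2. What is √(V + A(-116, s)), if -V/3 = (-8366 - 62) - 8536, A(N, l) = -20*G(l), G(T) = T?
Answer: 2*√12733 ≈ 225.68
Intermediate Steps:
A(N, l) = -20*l
V = 50892 (V = -3*((-8366 - 62) - 8536) = -3*(-8428 - 8536) = -3*(-16964) = 50892)
√(V + A(-116, s)) = √(50892 - 20*(-2)) = √(50892 + 40) = √50932 = 2*√12733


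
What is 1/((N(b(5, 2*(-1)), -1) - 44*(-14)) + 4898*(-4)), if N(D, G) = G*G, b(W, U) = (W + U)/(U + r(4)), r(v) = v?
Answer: -1/18975 ≈ -5.2701e-5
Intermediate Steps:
b(W, U) = (U + W)/(4 + U) (b(W, U) = (W + U)/(U + 4) = (U + W)/(4 + U))
N(D, G) = G²
1/((N(b(5, 2*(-1)), -1) - 44*(-14)) + 4898*(-4)) = 1/(((-1)² - 44*(-14)) + 4898*(-4)) = 1/((1 + 616) - 19592) = 1/(617 - 19592) = 1/(-18975) = -1/18975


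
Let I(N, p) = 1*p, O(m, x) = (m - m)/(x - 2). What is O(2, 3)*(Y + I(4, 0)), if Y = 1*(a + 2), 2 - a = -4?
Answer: 0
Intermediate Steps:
a = 6 (a = 2 - 1*(-4) = 2 + 4 = 6)
O(m, x) = 0 (O(m, x) = 0/(-2 + x) = 0)
I(N, p) = p
Y = 8 (Y = 1*(6 + 2) = 1*8 = 8)
O(2, 3)*(Y + I(4, 0)) = 0*(8 + 0) = 0*8 = 0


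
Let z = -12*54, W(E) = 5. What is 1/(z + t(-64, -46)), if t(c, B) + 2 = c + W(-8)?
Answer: -1/709 ≈ -0.0014104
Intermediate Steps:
t(c, B) = 3 + c (t(c, B) = -2 + (c + 5) = -2 + (5 + c) = 3 + c)
z = -648
1/(z + t(-64, -46)) = 1/(-648 + (3 - 64)) = 1/(-648 - 61) = 1/(-709) = -1/709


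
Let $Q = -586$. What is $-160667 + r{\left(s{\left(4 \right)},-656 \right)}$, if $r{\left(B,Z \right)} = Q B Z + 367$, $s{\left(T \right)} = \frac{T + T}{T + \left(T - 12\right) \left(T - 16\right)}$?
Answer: $- \frac{3238668}{25} \approx -1.2955 \cdot 10^{5}$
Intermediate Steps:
$s{\left(T \right)} = \frac{2 T}{T + \left(-16 + T\right) \left(-12 + T\right)}$ ($s{\left(T \right)} = \frac{2 T}{T + \left(-12 + T\right) \left(-16 + T\right)} = \frac{2 T}{T + \left(-16 + T\right) \left(-12 + T\right)}$)
$r{\left(B,Z \right)} = 367 - 586 B Z$ ($r{\left(B,Z \right)} = - 586 B Z + 367 = 367 - 586 B Z$)
$-160667 + r{\left(s{\left(4 \right)},-656 \right)} = -160667 - \left(-367 + 586 \cdot 2 \cdot 4 \frac{1}{192 + 4^{2} - 108} \left(-656\right)\right) = -160667 - \left(-367 + 586 \cdot 2 \cdot 4 \frac{1}{192 + 16 - 108} \left(-656\right)\right) = -160667 - \left(-367 + 586 \cdot 2 \cdot 4 \cdot \frac{1}{100} \left(-656\right)\right) = -160667 - \left(-367 + \frac{1172}{25} \left(-656\right)\right) = -160667 + \left(367 + \frac{768832}{25}\right) = -160667 + \frac{778007}{25} = - \frac{3238668}{25}$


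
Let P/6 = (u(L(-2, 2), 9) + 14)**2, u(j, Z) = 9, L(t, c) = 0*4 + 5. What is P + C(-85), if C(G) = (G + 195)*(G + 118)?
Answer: 6804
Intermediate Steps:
L(t, c) = 5 (L(t, c) = 0 + 5 = 5)
C(G) = (118 + G)*(195 + G) (C(G) = (195 + G)*(118 + G) = (118 + G)*(195 + G))
P = 3174 (P = 6*(9 + 14)**2 = 6*23**2 = 6*529 = 3174)
P + C(-85) = 3174 + (23010 + (-85)**2 + 313*(-85)) = 3174 + (23010 + 7225 - 26605) = 3174 + 3630 = 6804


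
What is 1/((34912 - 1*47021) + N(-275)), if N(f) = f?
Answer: -1/12384 ≈ -8.0749e-5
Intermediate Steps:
1/((34912 - 1*47021) + N(-275)) = 1/((34912 - 1*47021) - 275) = 1/((34912 - 47021) - 275) = 1/(-12109 - 275) = 1/(-12384) = -1/12384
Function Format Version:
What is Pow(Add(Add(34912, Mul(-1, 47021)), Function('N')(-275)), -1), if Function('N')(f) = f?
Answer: Rational(-1, 12384) ≈ -8.0749e-5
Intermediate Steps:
Pow(Add(Add(34912, Mul(-1, 47021)), Function('N')(-275)), -1) = Pow(Add(Add(34912, Mul(-1, 47021)), -275), -1) = Pow(Add(Add(34912, -47021), -275), -1) = Pow(Add(-12109, -275), -1) = Pow(-12384, -1) = Rational(-1, 12384)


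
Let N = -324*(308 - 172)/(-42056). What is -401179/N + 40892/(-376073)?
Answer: -793137431215355/2071410084 ≈ -3.8290e+5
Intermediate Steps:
N = 5508/5257 (N = -324*136*(-1/42056) = -44064*(-1/42056) = 5508/5257 ≈ 1.0477)
-401179/N + 40892/(-376073) = -401179/5508/5257 + 40892/(-376073) = -401179*5257/5508 + 40892*(-1/376073) = -2108998003/5508 - 40892/376073 = -793137431215355/2071410084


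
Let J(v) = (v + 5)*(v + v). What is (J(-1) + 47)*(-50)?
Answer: -1950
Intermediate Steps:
J(v) = 2*v*(5 + v) (J(v) = (5 + v)*(2*v) = 2*v*(5 + v))
(J(-1) + 47)*(-50) = (2*(-1)*(5 - 1) + 47)*(-50) = (2*(-1)*4 + 47)*(-50) = (-8 + 47)*(-50) = 39*(-50) = -1950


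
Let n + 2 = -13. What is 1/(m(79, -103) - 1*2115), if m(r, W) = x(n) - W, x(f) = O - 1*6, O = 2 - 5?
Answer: -1/2021 ≈ -0.00049480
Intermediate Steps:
O = -3
n = -15 (n = -2 - 13 = -15)
x(f) = -9 (x(f) = -3 - 1*6 = -3 - 6 = -9)
m(r, W) = -9 - W
1/(m(79, -103) - 1*2115) = 1/((-9 - 1*(-103)) - 1*2115) = 1/((-9 + 103) - 2115) = 1/(94 - 2115) = 1/(-2021) = -1/2021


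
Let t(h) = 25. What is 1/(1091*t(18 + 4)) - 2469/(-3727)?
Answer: 67345702/101653925 ≈ 0.66250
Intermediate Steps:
1/(1091*t(18 + 4)) - 2469/(-3727) = 1/(1091*25) - 2469/(-3727) = (1/1091)*(1/25) - 2469*(-1/3727) = 1/27275 + 2469/3727 = 67345702/101653925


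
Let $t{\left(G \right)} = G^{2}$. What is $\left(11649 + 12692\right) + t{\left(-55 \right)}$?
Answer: $27366$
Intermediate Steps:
$\left(11649 + 12692\right) + t{\left(-55 \right)} = \left(11649 + 12692\right) + \left(-55\right)^{2} = 24341 + 3025 = 27366$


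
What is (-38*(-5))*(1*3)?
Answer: 570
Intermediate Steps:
(-38*(-5))*(1*3) = 190*3 = 570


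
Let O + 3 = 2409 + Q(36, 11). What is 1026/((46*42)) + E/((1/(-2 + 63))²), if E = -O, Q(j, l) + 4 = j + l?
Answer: -2934298567/322 ≈ -9.1127e+6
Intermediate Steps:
Q(j, l) = -4 + j + l (Q(j, l) = -4 + (j + l) = -4 + j + l)
O = 2449 (O = -3 + (2409 + (-4 + 36 + 11)) = -3 + (2409 + 43) = -3 + 2452 = 2449)
E = -2449 (E = -1*2449 = -2449)
1026/((46*42)) + E/((1/(-2 + 63))²) = 1026/((46*42)) - 2449*(-2 + 63)² = 1026/1932 - 2449/((1/61)²) = 1026*(1/1932) - 2449/((1/61)²) = 171/322 - 2449/1/3721 = 171/322 - 2449*3721 = 171/322 - 9112729 = -2934298567/322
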